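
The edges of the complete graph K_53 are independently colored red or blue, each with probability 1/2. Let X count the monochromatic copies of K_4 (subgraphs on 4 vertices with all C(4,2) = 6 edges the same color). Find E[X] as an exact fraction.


Let X = Σ_S X_S over the C(53, 4) = 292825 subsets S of size 4, where X_S = 1 if the K_4 on S is monochromatic.
For a fixed S, the K_4 on S has C(4, 2) = 6 edges. P[all 6 edges red] = (1/2)^6, and likewise for blue, so P[monochromatic] = 2·(1/2)^6 = 2^{1 − 6} = 1/32.
By linearity of expectation: E[X] = C(53, 4) · 2^{1 − 6} = 292825 · 1/32 = 292825/32.
Numerically: E[X] ≈ 9150.781250.

E[X] = C(53,4)·2^(1−C(4,2)) = 292825/32 ≈ 9150.781250.


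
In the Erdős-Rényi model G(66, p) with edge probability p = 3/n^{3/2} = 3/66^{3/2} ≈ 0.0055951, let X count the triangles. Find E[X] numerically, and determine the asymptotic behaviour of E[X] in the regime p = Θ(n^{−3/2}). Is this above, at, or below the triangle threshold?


Number of potential triangles: C(66, 3) = 45760.
Each occurs with probability p³ ≈ (0.0055951)³ ≈ 1.7515238e-07.
By linearity: E[X] = C(66, 3)·p³ ≈ 45760 · 1.7515238e-07 ≈ 0.00801.
Since α = 3/2 > 1, p = c/n^{3/2} = o(1/n) is below the triangle threshold p ~ 1/n. Asymptotically E[X] ~ (c³/6)·n^{3(1−α)} = (3³/6)·n^{-1.5} → 0, so by Markov's inequality G has no triangles w.h.p.

E[X] ≈ 0.00801; in regime p = Θ(1/n^{3/2}) E[X] tends to 0 (below the triangle threshold p ~ 1/n).


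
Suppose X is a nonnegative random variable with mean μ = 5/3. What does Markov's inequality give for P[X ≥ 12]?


μ = E[X] = 5/3, a = 12.
Markov: P[X ≥ 12] ≤ μ/a = (5/3)/12 = 5/36.
Numerically: ≈ 0.139.
(Since a = 12 > μ = 1.667, the bound 5/36 is < 1 and informative.)

P[X ≥ 12] ≤ 5/36 ≈ 0.139.


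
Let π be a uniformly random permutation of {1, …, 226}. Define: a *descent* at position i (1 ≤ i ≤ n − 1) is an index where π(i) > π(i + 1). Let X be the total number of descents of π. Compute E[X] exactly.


Write X = Σ X_I over i = 1, …, 225, with X_I the indicator of one descent.
There are 225 indicators.
For each fixed i, the pair (π(i), π(i+1)) is a uniformly random ordered pair of distinct values from {1, …, 226}; by symmetry P[π(i) > π(i+1)] = 1/2.
By linearity: E[X] = 225 · (1/2) = (226 − 1) · (1/2) = 225/2 ≈ 112.500.

E[X] = 225/2 = 112.500.


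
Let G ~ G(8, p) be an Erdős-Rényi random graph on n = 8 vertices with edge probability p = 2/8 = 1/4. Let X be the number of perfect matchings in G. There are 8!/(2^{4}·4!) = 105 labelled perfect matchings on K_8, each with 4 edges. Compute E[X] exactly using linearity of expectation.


K_8 has 8!/(2^{4}·4!) = 105 labelled perfect matchings.
For each such perfect matching H, let X_H = 1 if all 4 edges of H are present in G. Then P[X_H = 1] = p^{4} = (1/4)^{4} = 1/256.
Summing the indicators: E[X] = Σ_H E[X_H] = 105 · p^{4} = 105 · 1/256 = 105/256.
Numerically: E[X] ≈ 0.41.

E[X] = 105 · (1/4)^{4} = 105/256 ≈ 0.41.


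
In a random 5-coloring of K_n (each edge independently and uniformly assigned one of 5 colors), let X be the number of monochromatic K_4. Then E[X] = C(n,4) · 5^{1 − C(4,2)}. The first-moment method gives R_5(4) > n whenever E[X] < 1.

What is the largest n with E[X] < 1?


We need C(n, 4) · 5^{1 − 6} < 1, i.e. C(n, 4) < 5^{6 − 1} = 3125.
Check values of n near the boundary:
  n = 12: C(12, 4) = 495; 495 < 3125? YES
  n = 13: C(13, 4) = 715; 715 < 3125? YES
  n = 14: C(14, 4) = 1001; 1001 < 3125? YES
  n = 15: C(15, 4) = 1365; 1365 < 3125? YES
  n = 16: C(16, 4) = 1820; 1820 < 3125? YES
  n = 17: C(17, 4) = 2380; 2380 < 3125? YES
  n = 18: C(18, 4) = 3060; 3060 < 3125? YES
  n = 19: C(19, 4) = 3876; 3876 < 3125? NO
  n = 20: C(20, 4) = 4845; 4845 < 3125? NO
The largest n with C(n, 4) < 3125 is n = 18 (where E[X] = 612/625 ≈ 0.97920). Hence R_5(4) > 18, i.e. R_5(4) ≥ 19.

Largest n = 18; hence R_5(4) > 18.


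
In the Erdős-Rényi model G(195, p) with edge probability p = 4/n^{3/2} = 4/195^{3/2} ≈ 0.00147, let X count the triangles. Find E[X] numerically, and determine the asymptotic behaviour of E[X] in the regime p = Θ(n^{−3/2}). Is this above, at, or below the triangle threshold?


Number of potential triangles: C(195, 3) = 1216865.
Each occurs with probability p³ ≈ (0.00147)³ ≈ 3.16974e-09.
By linearity: E[X] = C(195, 3)·p³ ≈ 1216865 · 3.16974e-09 ≈ 0.004.
Since α = 3/2 > 1, p = c/n^{3/2} = o(1/n) is below the triangle threshold p ~ 1/n. Asymptotically E[X] ~ (c³/6)·n^{3(1−α)} = (4³/6)·n^{-1.5} → 0, so by Markov's inequality G has no triangles w.h.p.

E[X] ≈ 0.004; in regime p = Θ(1/n^{3/2}) E[X] tends to 0 (below the triangle threshold p ~ 1/n).


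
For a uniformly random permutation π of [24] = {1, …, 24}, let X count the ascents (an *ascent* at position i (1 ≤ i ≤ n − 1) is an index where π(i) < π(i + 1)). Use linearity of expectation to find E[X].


Write X = Σ X_I over i = 1, …, 23, with X_I the indicator of one ascent.
There are 23 indicators.
For each fixed i, the pair (π(i), π(i+1)) is a uniformly random ordered pair of distinct values from {1, …, 24}; by symmetry P[π(i) < π(i+1)] = 1/2.
By linearity: E[X] = 23 · (1/2) = (24 − 1) · (1/2) = 23/2 ≈ 11.500000.

E[X] = 23/2 = 11.500000.


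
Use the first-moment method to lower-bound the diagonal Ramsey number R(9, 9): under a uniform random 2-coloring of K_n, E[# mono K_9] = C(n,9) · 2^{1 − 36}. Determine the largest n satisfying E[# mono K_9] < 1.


We need C(n, 9) · 2^{1 − 36} < 1, i.e. C(n, 9) < 2^{36 − 1} = 34359738368.
Check values of n near the boundary:
  n = 64: C(64, 9) = 27540584512; 27540584512 < 34359738368? YES
  n = 65: C(65, 9) = 31966749880; 31966749880 < 34359738368? YES
  n = 66: C(66, 9) = 37014131440; 37014131440 < 34359738368? NO
The largest n with C(n, 9) < 34359738368 is n = 65 (where E[X] = 3995843735/4294967296 ≈ 0.93035). Hence R(9, 9) > 65, i.e. R(9, 9) ≥ 66.

Largest n = 65; hence R(9, 9) > 65.


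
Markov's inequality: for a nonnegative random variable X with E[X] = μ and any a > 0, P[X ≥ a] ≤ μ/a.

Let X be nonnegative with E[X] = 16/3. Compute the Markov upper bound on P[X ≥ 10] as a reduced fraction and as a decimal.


μ = E[X] = 16/3, a = 10.
Markov: P[X ≥ 10] ≤ μ/a = (16/3)/10 = 8/15.
Numerically: ≈ 0.53333.
(Since a = 10 > μ = 5.33333, the bound 8/15 is < 1 and informative.)

P[X ≥ 10] ≤ 8/15 ≈ 0.53333.


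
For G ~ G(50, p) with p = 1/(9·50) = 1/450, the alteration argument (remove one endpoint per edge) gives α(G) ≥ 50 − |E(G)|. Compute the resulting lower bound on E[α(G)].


E[|E(G)|] = C(50, 2)·p = 1225 · (1/450) = 49/18.
E[α(G)] ≥ n − E[|E(G)|] = 50 − 49/18 = 851/18.
Numerically: ≈ 47.2778.
(This is only a lower bound; the true E[α(G)] may be larger.)

E[α(G)] ≥ 851/18 ≈ 47.2778.


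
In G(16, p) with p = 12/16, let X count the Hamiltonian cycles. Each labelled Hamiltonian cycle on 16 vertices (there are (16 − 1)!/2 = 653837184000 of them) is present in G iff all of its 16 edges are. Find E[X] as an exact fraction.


K_16 has (16 − 1)!/2 = 653837184000 labelled Hamiltonian cycles.
For each such Hamiltonian cycle H, let X_H = 1 if all 16 edges of H are present in G. Then P[X_H = 1] = p^{16} = (3/4)^{16} = 43046721/4294967296.
Summing the indicators: E[X] = Σ_H E[X_H] = 653837184000 · p^{16} = 653837184000 · 43046721/4294967296 = 27485885585032875/4194304.
Numerically: E[X] ≈ 6.553e+09.

E[X] = 653837184000 · (3/4)^{16} = 27485885585032875/4194304 ≈ 6.553e+09.


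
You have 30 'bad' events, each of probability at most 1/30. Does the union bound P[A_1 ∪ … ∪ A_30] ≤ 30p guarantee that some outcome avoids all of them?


Union bound: P[∪_{i=1}^{30} A_i] ≤ Σ_i P[A_i] ≤ 30·p = 30·(1/30) = 1.
Numerically: 1 ≈ 1.0000.
Is 1 < 1? NO.
Since the bound 1 is ≥ 1, the union bound is uninformative here; it does NOT by itself certify existence.

30·p = 1 ≈ 1.0000; existence NOT certified by the union bound.


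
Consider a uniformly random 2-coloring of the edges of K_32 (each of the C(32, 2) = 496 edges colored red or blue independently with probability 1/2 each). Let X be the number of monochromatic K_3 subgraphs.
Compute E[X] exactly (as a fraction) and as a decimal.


Let X = Σ_S X_S over the C(32, 3) = 4960 subsets S of size 3, where X_S = 1 if the K_3 on S is monochromatic.
For a fixed S, the K_3 on S has C(3, 2) = 3 edges. P[all 3 edges red] = (1/2)^3, and likewise for blue, so P[monochromatic] = 2·(1/2)^3 = 2^{1 − 3} = 1/4.
Summing: E[X] = C(32, 3) · 2^{1 − 3} = 4960 · 1/4 = 1240.
Numerically: E[X] ≈ 1240.000.

E[X] = C(32,3)·2^(1−C(3,2)) = 1240 ≈ 1240.000.


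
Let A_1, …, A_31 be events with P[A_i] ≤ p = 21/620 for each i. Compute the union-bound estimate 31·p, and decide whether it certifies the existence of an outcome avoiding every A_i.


Union bound: P[∪_{i=1}^{31} A_i] ≤ Σ_i P[A_i] ≤ 31·p = 31·(21/620) = 21/20.
Numerically: 21/20 ≈ 1.050.
Is 21/20 < 1? NO.
Since the bound 21/20 is ≥ 1, the union bound is uninformative here; it does NOT by itself certify existence.

31·p = 21/20 ≈ 1.050; existence NOT certified by the union bound.


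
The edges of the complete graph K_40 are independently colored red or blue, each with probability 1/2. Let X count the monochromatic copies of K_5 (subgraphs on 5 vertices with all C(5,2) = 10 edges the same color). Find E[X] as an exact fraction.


Let X = Σ_S X_S over the C(40, 5) = 658008 subsets S of size 5, where X_S = 1 if the K_5 on S is monochromatic.
For a fixed S, the K_5 on S has C(5, 2) = 10 edges. P[all 10 edges red] = (1/2)^10, and likewise for blue, so P[monochromatic] = 2·(1/2)^10 = 2^{1 − 10} = 1/512.
Summing: E[X] = C(40, 5) · 2^{1 − 10} = 658008 · 1/512 = 82251/64.
Numerically: E[X] ≈ 1285.17188.

E[X] = C(40,5)·2^(1−C(5,2)) = 82251/64 ≈ 1285.17188.


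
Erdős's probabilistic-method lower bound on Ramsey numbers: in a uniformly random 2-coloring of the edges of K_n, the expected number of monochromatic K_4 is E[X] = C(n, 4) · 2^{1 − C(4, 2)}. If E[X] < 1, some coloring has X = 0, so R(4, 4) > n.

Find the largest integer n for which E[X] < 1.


We need C(n, 4) · 2^{1 − 6} < 1, i.e. C(n, 4) < 2^{6 − 1} = 32.
Check values of n near the boundary:
  n = 4: C(4, 4) = 1; 1 < 32? YES
  n = 5: C(5, 4) = 5; 5 < 32? YES
  n = 6: C(6, 4) = 15; 15 < 32? YES
  n = 7: C(7, 4) = 35; 35 < 32? NO
The largest n with C(n, 4) < 32 is n = 6 (where E[X] = 15/32 ≈ 0.469). Hence R(4, 4) > 6, i.e. R(4, 4) ≥ 7.

Largest n = 6; hence R(4, 4) > 6.


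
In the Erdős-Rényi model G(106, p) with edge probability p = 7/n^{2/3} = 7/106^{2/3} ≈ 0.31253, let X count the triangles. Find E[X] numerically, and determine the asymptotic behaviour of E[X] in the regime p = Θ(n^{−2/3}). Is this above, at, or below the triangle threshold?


Number of potential triangles: C(106, 3) = 192920.
Each occurs with probability p³ ≈ (0.31253)³ ≈ 3.0526878e-02.
By linearity: E[X] = C(106, 3)·p³ ≈ 192920 · 3.0526878e-02 ≈ 5889.24528.
Since α = 2/3 < 1, p = c/n^{2/3} ≫ 1/n is above the triangle threshold p ~ 1/n. Asymptotically E[X] ~ (c³/6)·n^{3(1−α)} = (7³/6)·n^{1} → ∞; triangles are abundant w.h.p.

E[X] ≈ 5889.24528; in regime p = Θ(1/n^{2/3}) E[X] diverges (above the triangle threshold p ~ 1/n).


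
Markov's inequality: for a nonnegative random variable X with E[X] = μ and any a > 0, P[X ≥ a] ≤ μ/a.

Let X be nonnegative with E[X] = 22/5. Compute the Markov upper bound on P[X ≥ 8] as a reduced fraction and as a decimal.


μ = E[X] = 22/5, a = 8.
Markov: P[X ≥ 8] ≤ μ/a = (22/5)/8 = 11/20.
Numerically: ≈ 0.550.
(Since a = 8 > μ = 4.400, the bound 11/20 is < 1 and informative.)

P[X ≥ 8] ≤ 11/20 ≈ 0.550.


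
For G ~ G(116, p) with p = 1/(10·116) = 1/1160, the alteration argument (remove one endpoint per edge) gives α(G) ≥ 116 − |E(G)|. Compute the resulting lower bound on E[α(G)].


E[|E(G)|] = C(116, 2)·p = 6670 · (1/1160) = 23/4.
E[α(G)] ≥ n − E[|E(G)|] = 116 − 23/4 = 441/4.
Numerically: ≈ 110.25000.
(This is only a lower bound; the true E[α(G)] may be larger.)

E[α(G)] ≥ 441/4 ≈ 110.25000.


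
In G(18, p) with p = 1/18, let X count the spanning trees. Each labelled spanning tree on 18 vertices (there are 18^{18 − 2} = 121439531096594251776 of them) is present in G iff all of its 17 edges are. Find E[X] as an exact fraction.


K_18 has 18^{18 − 2} = 121439531096594251776 labelled spanning trees.
For each such spanning tree H, let X_H = 1 if all 17 edges of H are present in G. Then P[X_H = 1] = p^{17} = (1/18)^{17} = 1/2185911559738696531968.
Summing the indicators: E[X] = Σ_H E[X_H] = 121439531096594251776 · p^{17} = 121439531096594251776 · 1/2185911559738696531968 = 1/18.
Numerically: E[X] ≈ 0.0555556.

E[X] = 121439531096594251776 · (1/18)^{17} = 1/18 ≈ 0.0555556.


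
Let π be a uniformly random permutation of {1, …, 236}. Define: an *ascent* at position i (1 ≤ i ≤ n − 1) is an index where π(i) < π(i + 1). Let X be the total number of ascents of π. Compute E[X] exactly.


Write X = Σ X_I over i = 1, …, 235, with X_I the indicator of one ascent.
There are 235 indicators.
For each fixed i, the pair (π(i), π(i+1)) is a uniformly random ordered pair of distinct values from {1, …, 236}; by symmetry P[π(i) < π(i+1)] = 1/2.
By linearity: E[X] = 235 · (1/2) = (236 − 1) · (1/2) = 235/2 ≈ 117.500000.

E[X] = 235/2 = 117.500000.


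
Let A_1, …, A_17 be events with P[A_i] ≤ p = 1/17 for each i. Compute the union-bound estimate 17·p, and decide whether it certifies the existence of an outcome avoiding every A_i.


Union bound: P[∪_{i=1}^{17} A_i] ≤ Σ_i P[A_i] ≤ 17·p = 17·(1/17) = 1.
Numerically: 1 ≈ 1.000000.
Is 1 < 1? NO.
Since the bound 1 is ≥ 1, the union bound is uninformative here; it does NOT by itself certify existence.

17·p = 1 ≈ 1.000000; existence NOT certified by the union bound.


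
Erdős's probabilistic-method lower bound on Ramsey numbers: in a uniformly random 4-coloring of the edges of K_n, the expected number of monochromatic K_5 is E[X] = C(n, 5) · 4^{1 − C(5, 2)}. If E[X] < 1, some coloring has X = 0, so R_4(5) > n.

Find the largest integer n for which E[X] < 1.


We need C(n, 5) · 4^{1 − 10} < 1, i.e. C(n, 5) < 4^{10 − 1} = 262144.
Check values of n near the boundary:
  n = 32: C(32, 5) = 201376; 201376 < 262144? YES
  n = 33: C(33, 5) = 237336; 237336 < 262144? YES
  n = 34: C(34, 5) = 278256; 278256 < 262144? NO
  n = 35: C(35, 5) = 324632; 324632 < 262144? NO
  n = 36: C(36, 5) = 376992; 376992 < 262144? NO
The largest n with C(n, 5) < 262144 is n = 33 (where E[X] = 29667/32768 ≈ 0.905365). Hence R_4(5) > 33, i.e. R_4(5) ≥ 34.

Largest n = 33; hence R_4(5) > 33.


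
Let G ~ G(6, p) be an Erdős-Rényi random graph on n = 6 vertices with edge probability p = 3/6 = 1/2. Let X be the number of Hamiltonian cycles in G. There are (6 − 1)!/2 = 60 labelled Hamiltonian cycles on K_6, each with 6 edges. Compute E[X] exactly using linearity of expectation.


K_6 has (6 − 1)!/2 = 60 labelled Hamiltonian cycles.
For each such Hamiltonian cycle H, let X_H = 1 if all 6 edges of H are present in G. Then P[X_H = 1] = p^{6} = (1/2)^{6} = 1/64.
By linearity: E[X] = Σ_H E[X_H] = 60 · p^{6} = 60 · 1/64 = 15/16.
Numerically: E[X] ≈ 0.938.

E[X] = 60 · (1/2)^{6} = 15/16 ≈ 0.938.


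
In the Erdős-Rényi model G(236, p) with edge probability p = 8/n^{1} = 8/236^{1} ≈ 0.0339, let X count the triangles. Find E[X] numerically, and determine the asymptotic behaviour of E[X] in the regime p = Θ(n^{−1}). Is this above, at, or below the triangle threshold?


Number of potential triangles: C(236, 3) = 2162940.
Each occurs with probability p³ ≈ (0.0339)³ ≈ 3.895238e-05.
By linearity: E[X] = C(236, 3)·p³ ≈ 2162940 · 3.895238e-05 ≈ 84.2517.
Here α = 1, so p = 8/n is exactly at the triangle threshold p ~ 1/n. Asymptotically E[X] → c³/6 = 8³/6 = 256/3 ≈ 85.3333, a bounded constant. In this regime the triangle count is asymptotically Poisson(c³/6).

E[X] ≈ 84.2517; in regime p = Θ(1/n^{1}) E[X] stays bounded (at the triangle threshold p ~ 1/n).


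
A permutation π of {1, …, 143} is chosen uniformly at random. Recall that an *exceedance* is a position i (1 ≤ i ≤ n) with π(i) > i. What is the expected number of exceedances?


Write X = Σ_{i=1}^{143} X_i, where X_i = 1_{π(i) > i}.
For each fixed i, π(i) is uniform over {1, …, 143} (marginal of a uniform permutation), so P[π(i) > i] = (n − i)/n. Summing: Σ_{i=1}^{143} (n − i)/n = (0 + 1 + … + 142)/143 = 143(143 − 1)/(2·143) = (143 − 1)/2.
Hence E[X] = Σ_{i=1}^{143} (143 − i)/143 = 71 ≈ 71.0000.

E[X] = 71 = 71.0000.


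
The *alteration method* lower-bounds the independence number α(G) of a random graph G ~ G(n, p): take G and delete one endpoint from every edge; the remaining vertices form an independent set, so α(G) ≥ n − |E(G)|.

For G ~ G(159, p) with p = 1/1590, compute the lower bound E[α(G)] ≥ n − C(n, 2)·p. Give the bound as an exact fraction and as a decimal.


E[|E(G)|] = C(159, 2)·p = 12561 · (1/1590) = 79/10.
E[α(G)] ≥ n − E[|E(G)|] = 159 − 79/10 = 1511/10.
Numerically: ≈ 151.10000.
(This is only a lower bound; the true E[α(G)] may be larger.)

E[α(G)] ≥ 1511/10 ≈ 151.10000.


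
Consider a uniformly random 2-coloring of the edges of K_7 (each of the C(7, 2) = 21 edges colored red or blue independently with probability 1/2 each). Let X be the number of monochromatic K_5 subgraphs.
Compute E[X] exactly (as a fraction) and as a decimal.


Let X = Σ_S X_S over the C(7, 5) = 21 subsets S of size 5, where X_S = 1 if the K_5 on S is monochromatic.
For a fixed S, the K_5 on S has C(5, 2) = 10 edges. P[all 10 edges red] = (1/2)^10, and likewise for blue, so P[monochromatic] = 2·(1/2)^10 = 2^{1 − 10} = 1/512.
Summing: E[X] = C(7, 5) · 2^{1 − 10} = 21 · 1/512 = 21/512.
Numerically: E[X] ≈ 0.04102.

E[X] = C(7,5)·2^(1−C(5,2)) = 21/512 ≈ 0.04102.


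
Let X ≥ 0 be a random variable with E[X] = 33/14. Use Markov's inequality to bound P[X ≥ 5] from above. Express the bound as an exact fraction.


μ = E[X] = 33/14, a = 5.
Markov: P[X ≥ 5] ≤ μ/a = (33/14)/5 = 33/70.
Numerically: ≈ 0.471429.
(Since a = 5 > μ = 2.357143, the bound 33/70 is < 1 and informative.)

P[X ≥ 5] ≤ 33/70 ≈ 0.471429.


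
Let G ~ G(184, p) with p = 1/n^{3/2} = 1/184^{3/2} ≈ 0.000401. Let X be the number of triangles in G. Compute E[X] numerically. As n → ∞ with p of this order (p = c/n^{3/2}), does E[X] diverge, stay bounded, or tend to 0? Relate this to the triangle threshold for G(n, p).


Number of potential triangles: C(184, 3) = 1021384.
Each occurs with probability p³ ≈ (0.000401)³ ≈ 6.43161e-11.
By linearity: E[X] = C(184, 3)·p³ ≈ 1021384 · 6.43161e-11 ≈ 0.000.
Since α = 3/2 > 1, p = c/n^{3/2} = o(1/n) is below the triangle threshold p ~ 1/n. Asymptotically E[X] ~ (c³/6)·n^{3(1−α)} = (1³/6)·n^{-1.5} → 0, so by Markov's inequality G has no triangles w.h.p.

E[X] ≈ 0.000; in regime p = Θ(1/n^{3/2}) E[X] tends to 0 (below the triangle threshold p ~ 1/n).


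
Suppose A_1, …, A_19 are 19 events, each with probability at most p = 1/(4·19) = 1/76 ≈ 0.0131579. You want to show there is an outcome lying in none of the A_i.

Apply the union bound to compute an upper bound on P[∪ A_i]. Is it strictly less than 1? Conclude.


Union bound: P[∪_{i=1}^{19} A_i] ≤ Σ_i P[A_i] ≤ 19·p = 19·(1/76) = 1/4.
Numerically: 1/4 ≈ 0.2500000.
Is 1/4 < 1? YES.
Since P[∪ A_i] ≤ 1/4 < 1, the complement has P[∩ A_i^c] ≥ 1 − 1/4 = 3/4 > 0, so some outcome avoids every A_i.

19·p = 1/4 ≈ 0.2500000; existence CERTIFIED by the union bound.


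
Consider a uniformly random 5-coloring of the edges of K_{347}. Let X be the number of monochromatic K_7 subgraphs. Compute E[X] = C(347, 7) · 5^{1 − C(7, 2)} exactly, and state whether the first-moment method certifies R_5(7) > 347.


E[X] = C(347, 7) · 5^{1 − 21} = 113090774900334 · 5^{−20} = 113090774900334/95367431640625.
As a reduced fraction: E[X] = 113090774900334/95367431640625 ≈ 1.1858427.
Is E[X] < 1? NO.
Since E[X] ≥ 1, the first-moment bound is inconclusive at n = 347; it does NOT by itself certify R_5(7) > 347.

E[X] = 113090774900334/95367431640625 ≈ 1.1858427; E[X] ≥ 1; first-moment method inconclusive here.


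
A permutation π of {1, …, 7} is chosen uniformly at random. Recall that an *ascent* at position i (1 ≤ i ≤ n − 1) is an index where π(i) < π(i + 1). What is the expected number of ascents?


Write X = Σ X_I over i = 1, …, 6, with X_I the indicator of one ascent.
There are 6 indicators.
For each fixed i, the pair (π(i), π(i+1)) is a uniformly random ordered pair of distinct values from {1, …, 7}; by symmetry P[π(i) < π(i+1)] = 1/2.
By linearity: E[X] = 6 · (1/2) = (7 − 1) · (1/2) = 3 ≈ 3.000.

E[X] = 3 = 3.000.


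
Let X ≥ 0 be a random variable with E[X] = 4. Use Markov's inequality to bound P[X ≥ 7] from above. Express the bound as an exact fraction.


μ = E[X] = 4, a = 7.
Markov: P[X ≥ 7] ≤ μ/a = (4)/7 = 4/7.
Numerically: ≈ 0.571429.
(Since a = 7 > μ = 4.000000, the bound 4/7 is < 1 and informative.)

P[X ≥ 7] ≤ 4/7 ≈ 0.571429.


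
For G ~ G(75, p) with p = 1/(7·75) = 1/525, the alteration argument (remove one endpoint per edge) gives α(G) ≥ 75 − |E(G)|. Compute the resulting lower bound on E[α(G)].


E[|E(G)|] = C(75, 2)·p = 2775 · (1/525) = 37/7.
E[α(G)] ≥ n − E[|E(G)|] = 75 − 37/7 = 488/7.
Numerically: ≈ 69.714286.
(This is only a lower bound; the true E[α(G)] may be larger.)

E[α(G)] ≥ 488/7 ≈ 69.714286.


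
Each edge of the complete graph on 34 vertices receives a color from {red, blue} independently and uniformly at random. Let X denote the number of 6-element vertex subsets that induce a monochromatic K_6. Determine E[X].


Let X = Σ_S X_S over the C(34, 6) = 1344904 subsets S of size 6, where X_S = 1 if the K_6 on S is monochromatic.
For a fixed S, the K_6 on S has C(6, 2) = 15 edges. P[all 15 edges red] = (1/2)^15, and likewise for blue, so P[monochromatic] = 2·(1/2)^15 = 2^{1 − 15} = 1/16384.
Summing: E[X] = C(34, 6) · 2^{1 − 15} = 1344904 · 1/16384 = 168113/2048.
Numerically: E[X] ≈ 82.0864.

E[X] = C(34,6)·2^(1−C(6,2)) = 168113/2048 ≈ 82.0864.


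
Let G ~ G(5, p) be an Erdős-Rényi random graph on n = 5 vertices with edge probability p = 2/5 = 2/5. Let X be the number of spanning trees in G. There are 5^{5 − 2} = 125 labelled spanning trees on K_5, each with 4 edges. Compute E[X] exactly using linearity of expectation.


K_5 has 5^{5 − 2} = 125 labelled spanning trees.
For each such spanning tree H, let X_H = 1 if all 4 edges of H are present in G. Then P[X_H = 1] = p^{4} = (2/5)^{4} = 16/625.
By linearity: E[X] = Σ_H E[X_H] = 125 · p^{4} = 125 · 16/625 = 16/5.
Numerically: E[X] ≈ 3.2.

E[X] = 125 · (2/5)^{4} = 16/5 ≈ 3.2.


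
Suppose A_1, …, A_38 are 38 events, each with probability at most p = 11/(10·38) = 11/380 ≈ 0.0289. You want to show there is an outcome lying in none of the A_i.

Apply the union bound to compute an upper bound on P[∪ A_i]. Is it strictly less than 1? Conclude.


Union bound: P[∪_{i=1}^{38} A_i] ≤ Σ_i P[A_i] ≤ 38·p = 38·(11/380) = 11/10.
Numerically: 11/10 ≈ 1.1000.
Is 11/10 < 1? NO.
Since the bound 11/10 is ≥ 1, the union bound is uninformative here; it does NOT by itself certify existence.

38·p = 11/10 ≈ 1.1000; existence NOT certified by the union bound.


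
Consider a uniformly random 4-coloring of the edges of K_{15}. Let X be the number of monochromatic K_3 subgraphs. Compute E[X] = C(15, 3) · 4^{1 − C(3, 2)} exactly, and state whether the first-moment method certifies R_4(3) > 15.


E[X] = C(15, 3) · 4^{1 − 3} = 455 · 4^{−2} = 455/16.
As a reduced fraction: E[X] = 455/16 ≈ 28.4375000.
Is E[X] < 1? NO.
Since E[X] ≥ 1, the first-moment bound is inconclusive at n = 15; it does NOT by itself certify R_4(3) > 15.

E[X] = 455/16 ≈ 28.4375000; E[X] ≥ 1; first-moment method inconclusive here.


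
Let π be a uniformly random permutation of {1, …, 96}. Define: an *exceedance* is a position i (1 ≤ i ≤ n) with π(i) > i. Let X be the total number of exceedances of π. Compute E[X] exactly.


Write X = Σ_{i=1}^{96} X_i, where X_i = 1_{π(i) > i}.
For each fixed i, π(i) is uniform over {1, …, 96} (marginal of a uniform permutation), so P[π(i) > i] = (n − i)/n. Summing: Σ_{i=1}^{96} (n − i)/n = (0 + 1 + … + 95)/96 = 96(96 − 1)/(2·96) = (96 − 1)/2.
Hence E[X] = Σ_{i=1}^{96} (96 − i)/96 = 95/2 ≈ 47.500.

E[X] = 95/2 = 47.500.


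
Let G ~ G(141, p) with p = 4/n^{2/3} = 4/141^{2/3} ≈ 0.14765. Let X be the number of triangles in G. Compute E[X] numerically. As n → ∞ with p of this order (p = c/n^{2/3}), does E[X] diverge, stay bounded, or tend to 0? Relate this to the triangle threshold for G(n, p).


Number of potential triangles: C(141, 3) = 457310.
Each occurs with probability p³ ≈ (0.14765)³ ≈ 3.2191540e-03.
By linearity: E[X] = C(141, 3)·p³ ≈ 457310 · 3.2191540e-03 ≈ 1472.15130.
Since α = 2/3 < 1, p = c/n^{2/3} ≫ 1/n is above the triangle threshold p ~ 1/n. Asymptotically E[X] ~ (c³/6)·n^{3(1−α)} = (4³/6)·n^{1} → ∞; triangles are abundant w.h.p.

E[X] ≈ 1472.15130; in regime p = Θ(1/n^{2/3}) E[X] diverges (above the triangle threshold p ~ 1/n).


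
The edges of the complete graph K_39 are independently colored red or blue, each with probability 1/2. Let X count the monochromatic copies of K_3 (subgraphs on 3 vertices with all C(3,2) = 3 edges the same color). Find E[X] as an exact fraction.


Let X = Σ_S X_S over the C(39, 3) = 9139 subsets S of size 3, where X_S = 1 if the K_3 on S is monochromatic.
For a fixed S, the K_3 on S has C(3, 2) = 3 edges. P[all 3 edges red] = (1/2)^3, and likewise for blue, so P[monochromatic] = 2·(1/2)^3 = 2^{1 − 3} = 1/4.
By linearity: E[X] = C(39, 3) · 2^{1 − 3} = 9139 · 1/4 = 9139/4.
Numerically: E[X] ≈ 2284.750.

E[X] = C(39,3)·2^(1−C(3,2)) = 9139/4 ≈ 2284.750.


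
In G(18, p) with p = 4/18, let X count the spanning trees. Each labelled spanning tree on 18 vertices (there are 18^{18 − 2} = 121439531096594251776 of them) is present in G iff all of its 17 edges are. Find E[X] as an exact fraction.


K_18 has 18^{18 − 2} = 121439531096594251776 labelled spanning trees.
For each such spanning tree H, let X_H = 1 if all 17 edges of H are present in G. Then P[X_H = 1] = p^{17} = (2/9)^{17} = 131072/16677181699666569.
Summing the indicators: E[X] = Σ_H E[X_H] = 121439531096594251776 · p^{17} = 121439531096594251776 · 131072/16677181699666569 = 8589934592/9.
Numerically: E[X] ≈ 9.544e+08.

E[X] = 121439531096594251776 · (2/9)^{17} = 8589934592/9 ≈ 9.544e+08.


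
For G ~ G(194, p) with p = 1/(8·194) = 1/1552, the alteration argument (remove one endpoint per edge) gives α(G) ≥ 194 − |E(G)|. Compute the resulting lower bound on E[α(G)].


E[|E(G)|] = C(194, 2)·p = 18721 · (1/1552) = 193/16.
E[α(G)] ≥ n − E[|E(G)|] = 194 − 193/16 = 2911/16.
Numerically: ≈ 181.937500.
(This is only a lower bound; the true E[α(G)] may be larger.)

E[α(G)] ≥ 2911/16 ≈ 181.937500.


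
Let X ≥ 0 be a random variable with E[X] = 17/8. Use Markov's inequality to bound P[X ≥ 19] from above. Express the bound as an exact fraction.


μ = E[X] = 17/8, a = 19.
Markov: P[X ≥ 19] ≤ μ/a = (17/8)/19 = 17/152.
Numerically: ≈ 0.1118.
(Since a = 19 > μ = 2.1250, the bound 17/152 is < 1 and informative.)

P[X ≥ 19] ≤ 17/152 ≈ 0.1118.


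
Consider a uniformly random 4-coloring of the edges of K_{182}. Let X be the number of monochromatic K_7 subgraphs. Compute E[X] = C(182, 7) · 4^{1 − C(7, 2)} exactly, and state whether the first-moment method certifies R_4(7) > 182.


E[X] = C(182, 7) · 4^{1 − 21} = 1167752750736 · 4^{−20} = 1167752750736/1099511627776.
As a reduced fraction: E[X] = 72984546921/68719476736 ≈ 1.0621.
Is E[X] < 1? NO.
Since E[X] ≥ 1, the first-moment bound is inconclusive at n = 182; it does NOT by itself certify R_4(7) > 182.

E[X] = 72984546921/68719476736 ≈ 1.0621; E[X] ≥ 1; first-moment method inconclusive here.


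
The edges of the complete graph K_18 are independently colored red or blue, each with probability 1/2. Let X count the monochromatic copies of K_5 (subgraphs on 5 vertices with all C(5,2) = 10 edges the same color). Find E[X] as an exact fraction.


Let X = Σ_S X_S over the C(18, 5) = 8568 subsets S of size 5, where X_S = 1 if the K_5 on S is monochromatic.
For a fixed S, the K_5 on S has C(5, 2) = 10 edges. P[all 10 edges red] = (1/2)^10, and likewise for blue, so P[monochromatic] = 2·(1/2)^10 = 2^{1 − 10} = 1/512.
Summing: E[X] = C(18, 5) · 2^{1 − 10} = 8568 · 1/512 = 1071/64.
Numerically: E[X] ≈ 16.734.

E[X] = C(18,5)·2^(1−C(5,2)) = 1071/64 ≈ 16.734.


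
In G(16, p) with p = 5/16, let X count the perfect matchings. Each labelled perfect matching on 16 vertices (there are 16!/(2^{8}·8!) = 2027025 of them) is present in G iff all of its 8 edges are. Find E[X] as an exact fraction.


K_16 has 16!/(2^{8}·8!) = 2027025 labelled perfect matchings.
For each such perfect matching H, let X_H = 1 if all 8 edges of H are present in G. Then P[X_H = 1] = p^{8} = (5/16)^{8} = 390625/4294967296.
Summing the indicators: E[X] = Σ_H E[X_H] = 2027025 · p^{8} = 2027025 · 390625/4294967296 = 791806640625/4294967296.
Numerically: E[X] ≈ 184.

E[X] = 2027025 · (5/16)^{8} = 791806640625/4294967296 ≈ 184.


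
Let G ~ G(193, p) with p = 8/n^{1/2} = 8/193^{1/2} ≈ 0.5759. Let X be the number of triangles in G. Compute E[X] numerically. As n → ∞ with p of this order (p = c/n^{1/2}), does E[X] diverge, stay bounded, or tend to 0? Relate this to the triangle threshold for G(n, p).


Number of potential triangles: C(193, 3) = 1179616.
Each occurs with probability p³ ≈ (0.5759)³ ≈ 1.909563e-01.
By linearity: E[X] = C(193, 3)·p³ ≈ 1179616 · 1.909563e-01 ≈ 225255.1101.
Since α = 1/2 < 1, p = c/n^{1/2} ≫ 1/n is above the triangle threshold p ~ 1/n. Asymptotically E[X] ~ (c³/6)·n^{3(1−α)} = (8³/6)·n^{1.5} → ∞; triangles are abundant w.h.p.

E[X] ≈ 225255.1101; in regime p = Θ(1/n^{1/2}) E[X] diverges (above the triangle threshold p ~ 1/n).


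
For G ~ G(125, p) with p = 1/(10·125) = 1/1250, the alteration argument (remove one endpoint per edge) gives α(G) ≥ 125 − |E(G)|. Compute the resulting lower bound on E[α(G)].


E[|E(G)|] = C(125, 2)·p = 7750 · (1/1250) = 31/5.
E[α(G)] ≥ n − E[|E(G)|] = 125 − 31/5 = 594/5.
Numerically: ≈ 118.8000.
(This is only a lower bound; the true E[α(G)] may be larger.)

E[α(G)] ≥ 594/5 ≈ 118.8000.


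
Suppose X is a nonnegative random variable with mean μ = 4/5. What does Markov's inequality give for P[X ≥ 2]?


μ = E[X] = 4/5, a = 2.
Markov: P[X ≥ 2] ≤ μ/a = (4/5)/2 = 2/5.
Numerically: ≈ 0.400.
(Since a = 2 > μ = 0.800, the bound 2/5 is < 1 and informative.)

P[X ≥ 2] ≤ 2/5 ≈ 0.400.


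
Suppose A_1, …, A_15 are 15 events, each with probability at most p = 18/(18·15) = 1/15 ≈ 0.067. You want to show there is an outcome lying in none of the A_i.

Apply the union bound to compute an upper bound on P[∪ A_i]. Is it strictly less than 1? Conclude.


Union bound: P[∪_{i=1}^{15} A_i] ≤ Σ_i P[A_i] ≤ 15·p = 15·(1/15) = 1.
Numerically: 1 ≈ 1.000.
Is 1 < 1? NO.
Since the bound 1 is ≥ 1, the union bound is uninformative here; it does NOT by itself certify existence.

15·p = 1 ≈ 1.000; existence NOT certified by the union bound.


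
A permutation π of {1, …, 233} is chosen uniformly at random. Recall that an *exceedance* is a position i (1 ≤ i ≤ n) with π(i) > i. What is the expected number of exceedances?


Write X = Σ_{i=1}^{233} X_i, where X_i = 1_{π(i) > i}.
For each fixed i, π(i) is uniform over {1, …, 233} (marginal of a uniform permutation), so P[π(i) > i] = (n − i)/n. Summing: Σ_{i=1}^{233} (n − i)/n = (0 + 1 + … + 232)/233 = 233(233 − 1)/(2·233) = (233 − 1)/2.
Hence E[X] = Σ_{i=1}^{233} (233 − i)/233 = 116 ≈ 116.00000.

E[X] = 116 = 116.00000.


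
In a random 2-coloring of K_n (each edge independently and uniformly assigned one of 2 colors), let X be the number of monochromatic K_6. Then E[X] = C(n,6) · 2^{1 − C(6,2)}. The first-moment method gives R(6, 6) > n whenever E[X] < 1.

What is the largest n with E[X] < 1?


We need C(n, 6) · 2^{1 − 15} < 1, i.e. C(n, 6) < 2^{15 − 1} = 16384.
Check values of n near the boundary:
  n = 11: C(11, 6) = 462; 462 < 16384? YES
  n = 12: C(12, 6) = 924; 924 < 16384? YES
  n = 13: C(13, 6) = 1716; 1716 < 16384? YES
  n = 14: C(14, 6) = 3003; 3003 < 16384? YES
  n = 15: C(15, 6) = 5005; 5005 < 16384? YES
  n = 16: C(16, 6) = 8008; 8008 < 16384? YES
  n = 17: C(17, 6) = 12376; 12376 < 16384? YES
  n = 18: C(18, 6) = 18564; 18564 < 16384? NO
  n = 19: C(19, 6) = 27132; 27132 < 16384? NO
The largest n with C(n, 6) < 16384 is n = 17 (where E[X] = 1547/2048 ≈ 0.75537). Hence R(6, 6) > 17, i.e. R(6, 6) ≥ 18.

Largest n = 17; hence R(6, 6) > 17.


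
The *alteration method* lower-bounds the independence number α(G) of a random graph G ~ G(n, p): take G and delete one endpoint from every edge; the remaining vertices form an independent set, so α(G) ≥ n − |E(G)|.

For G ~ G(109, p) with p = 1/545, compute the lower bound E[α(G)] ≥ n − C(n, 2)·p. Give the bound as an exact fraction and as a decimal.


E[|E(G)|] = C(109, 2)·p = 5886 · (1/545) = 54/5.
E[α(G)] ≥ n − E[|E(G)|] = 109 − 54/5 = 491/5.
Numerically: ≈ 98.20000.
(This is only a lower bound; the true E[α(G)] may be larger.)

E[α(G)] ≥ 491/5 ≈ 98.20000.


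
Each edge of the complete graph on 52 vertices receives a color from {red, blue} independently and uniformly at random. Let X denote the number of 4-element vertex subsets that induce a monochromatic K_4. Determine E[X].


Let X = Σ_S X_S over the C(52, 4) = 270725 subsets S of size 4, where X_S = 1 if the K_4 on S is monochromatic.
For a fixed S, the K_4 on S has C(4, 2) = 6 edges. P[all 6 edges red] = (1/2)^6, and likewise for blue, so P[monochromatic] = 2·(1/2)^6 = 2^{1 − 6} = 1/32.
By linearity: E[X] = C(52, 4) · 2^{1 − 6} = 270725 · 1/32 = 270725/32.
Numerically: E[X] ≈ 8460.1562.

E[X] = C(52,4)·2^(1−C(4,2)) = 270725/32 ≈ 8460.1562.


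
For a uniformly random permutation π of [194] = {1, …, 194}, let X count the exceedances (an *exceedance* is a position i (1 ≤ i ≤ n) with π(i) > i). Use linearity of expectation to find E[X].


Write X = Σ_{i=1}^{194} X_i, where X_i = 1_{π(i) > i}.
For each fixed i, π(i) is uniform over {1, …, 194} (marginal of a uniform permutation), so P[π(i) > i] = (n − i)/n. Summing: Σ_{i=1}^{194} (n − i)/n = (0 + 1 + … + 193)/194 = 194(194 − 1)/(2·194) = (194 − 1)/2.
Hence E[X] = Σ_{i=1}^{194} (194 − i)/194 = 193/2 ≈ 96.50000.

E[X] = 193/2 = 96.50000.


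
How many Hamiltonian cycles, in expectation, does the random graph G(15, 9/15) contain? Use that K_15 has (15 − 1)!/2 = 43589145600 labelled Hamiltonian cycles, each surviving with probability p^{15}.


K_15 has (15 − 1)!/2 = 43589145600 labelled Hamiltonian cycles.
For each such Hamiltonian cycle H, let X_H = 1 if all 15 edges of H are present in G. Then P[X_H = 1] = p^{15} = (3/5)^{15} = 14348907/30517578125.
By linearity: E[X] = Σ_H E[X_H] = 43589145600 · p^{15} = 43589145600 · 14348907/30517578125 = 25018263856954368/1220703125.
Numerically: E[X] ≈ 2.0495e+07.

E[X] = 43589145600 · (3/5)^{15} = 25018263856954368/1220703125 ≈ 2.0495e+07.


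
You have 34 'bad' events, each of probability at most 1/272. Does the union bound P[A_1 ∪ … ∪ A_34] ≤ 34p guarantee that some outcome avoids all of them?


Union bound: P[∪_{i=1}^{34} A_i] ≤ Σ_i P[A_i] ≤ 34·p = 34·(1/272) = 1/8.
Numerically: 1/8 ≈ 0.125.
Is 1/8 < 1? YES.
Since P[∪ A_i] ≤ 1/8 < 1, the complement has P[∩ A_i^c] ≥ 1 − 1/8 = 7/8 > 0, so some outcome avoids every A_i.

34·p = 1/8 ≈ 0.125; existence CERTIFIED by the union bound.


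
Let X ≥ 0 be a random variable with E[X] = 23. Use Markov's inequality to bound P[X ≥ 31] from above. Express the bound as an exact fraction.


μ = E[X] = 23, a = 31.
Markov: P[X ≥ 31] ≤ μ/a = (23)/31 = 23/31.
Numerically: ≈ 0.7419.
(Since a = 31 > μ = 23.0000, the bound 23/31 is < 1 and informative.)

P[X ≥ 31] ≤ 23/31 ≈ 0.7419.


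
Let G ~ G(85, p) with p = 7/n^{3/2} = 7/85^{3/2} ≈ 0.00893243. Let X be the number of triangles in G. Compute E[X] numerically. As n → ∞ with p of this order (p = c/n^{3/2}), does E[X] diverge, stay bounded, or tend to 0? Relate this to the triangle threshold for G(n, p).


Number of potential triangles: C(85, 3) = 98770.
Each occurs with probability p³ ≈ (0.00893243)³ ≈ 7.12703603e-07.
By linearity: E[X] = C(85, 3)·p³ ≈ 98770 · 7.12703603e-07 ≈ 0.070394.
Since α = 3/2 > 1, p = c/n^{3/2} = o(1/n) is below the triangle threshold p ~ 1/n. Asymptotically E[X] ~ (c³/6)·n^{3(1−α)} = (7³/6)·n^{-1.5} → 0, so by Markov's inequality G has no triangles w.h.p.

E[X] ≈ 0.070394; in regime p = Θ(1/n^{3/2}) E[X] tends to 0 (below the triangle threshold p ~ 1/n).


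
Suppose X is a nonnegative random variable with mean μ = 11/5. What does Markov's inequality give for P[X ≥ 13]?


μ = E[X] = 11/5, a = 13.
Markov: P[X ≥ 13] ≤ μ/a = (11/5)/13 = 11/65.
Numerically: ≈ 0.169231.
(Since a = 13 > μ = 2.200000, the bound 11/65 is < 1 and informative.)

P[X ≥ 13] ≤ 11/65 ≈ 0.169231.


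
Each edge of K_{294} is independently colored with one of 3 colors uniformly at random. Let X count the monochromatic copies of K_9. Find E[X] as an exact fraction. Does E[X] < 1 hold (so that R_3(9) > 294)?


E[X] = C(294, 9) · 3^{1 − 36} = 39963546001186808 · 3^{−35} = 39963546001186808/50031545098999707.
As a reduced fraction: E[X] = 39963546001186808/50031545098999707 ≈ 0.79877.
Is E[X] < 1? YES.
Since E[X] < 1, there exists a 3-coloring of K_{294} with no monochromatic K_9; hence R_3(9) > 294.

E[X] = 39963546001186808/50031545098999707 ≈ 0.79877; E[X] < 1, so R_3(9) > 294.


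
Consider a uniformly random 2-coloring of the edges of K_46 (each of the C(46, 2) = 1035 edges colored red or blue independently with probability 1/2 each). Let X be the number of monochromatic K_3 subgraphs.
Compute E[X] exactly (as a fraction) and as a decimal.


Let X = Σ_S X_S over the C(46, 3) = 15180 subsets S of size 3, where X_S = 1 if the K_3 on S is monochromatic.
For a fixed S, the K_3 on S has C(3, 2) = 3 edges. P[all 3 edges red] = (1/2)^3, and likewise for blue, so P[monochromatic] = 2·(1/2)^3 = 2^{1 − 3} = 1/4.
By linearity: E[X] = C(46, 3) · 2^{1 − 3} = 15180 · 1/4 = 3795.
Numerically: E[X] ≈ 3795.000.

E[X] = C(46,3)·2^(1−C(3,2)) = 3795 ≈ 3795.000.


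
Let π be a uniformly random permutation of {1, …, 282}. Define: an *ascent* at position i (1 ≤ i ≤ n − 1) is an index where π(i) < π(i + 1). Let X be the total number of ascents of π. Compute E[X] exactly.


Write X = Σ X_I over i = 1, …, 281, with X_I the indicator of one ascent.
There are 281 indicators.
For each fixed i, the pair (π(i), π(i+1)) is a uniformly random ordered pair of distinct values from {1, …, 282}; by symmetry P[π(i) < π(i+1)] = 1/2.
By linearity: E[X] = 281 · (1/2) = (282 − 1) · (1/2) = 281/2 ≈ 140.500000.

E[X] = 281/2 = 140.500000.


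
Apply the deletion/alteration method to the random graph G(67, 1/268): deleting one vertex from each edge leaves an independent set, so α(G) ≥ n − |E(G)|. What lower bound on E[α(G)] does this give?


E[|E(G)|] = C(67, 2)·p = 2211 · (1/268) = 33/4.
E[α(G)] ≥ n − E[|E(G)|] = 67 − 33/4 = 235/4.
Numerically: ≈ 58.7500.
(This is only a lower bound; the true E[α(G)] may be larger.)

E[α(G)] ≥ 235/4 ≈ 58.7500.
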